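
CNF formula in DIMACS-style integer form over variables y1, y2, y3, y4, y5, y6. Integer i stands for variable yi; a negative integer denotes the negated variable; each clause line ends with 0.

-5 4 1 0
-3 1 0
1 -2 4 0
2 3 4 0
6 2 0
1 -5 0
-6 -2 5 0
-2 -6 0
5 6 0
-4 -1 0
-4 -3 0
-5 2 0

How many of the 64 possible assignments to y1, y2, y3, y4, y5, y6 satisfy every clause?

4

The models are:
  y1=F y2=F y3=F y4=T y5=F y6=T
  y1=T y2=F y3=T y4=F y5=F y6=T
  y1=T y2=T y3=F y4=F y5=T y6=F
  y1=T y2=T y3=T y4=F y5=T y6=F
That's 4 in total.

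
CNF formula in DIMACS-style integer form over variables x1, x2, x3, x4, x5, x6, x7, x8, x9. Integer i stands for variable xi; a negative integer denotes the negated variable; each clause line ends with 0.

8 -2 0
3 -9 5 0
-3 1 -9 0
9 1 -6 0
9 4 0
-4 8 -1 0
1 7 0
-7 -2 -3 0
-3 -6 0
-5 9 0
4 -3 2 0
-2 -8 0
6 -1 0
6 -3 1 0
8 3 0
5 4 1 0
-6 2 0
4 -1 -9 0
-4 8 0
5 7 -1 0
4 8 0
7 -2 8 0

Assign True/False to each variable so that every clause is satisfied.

x1 = F, x2 = F, x3 = F, x4 = T, x5 = T, x6 = F, x7 = T, x8 = T, x9 = T

Set x1 = False and propagate.
  then x7 is forced to True.
Set x2 = False and propagate.
  then x6 is forced to False.
  then x3 is forced to False.
  then x8 is forced to True.
Branch on x4: take x4 = True.
For the remaining variables, x5 = True, x9 = True works.
Every clause has at least one true literal under this assignment.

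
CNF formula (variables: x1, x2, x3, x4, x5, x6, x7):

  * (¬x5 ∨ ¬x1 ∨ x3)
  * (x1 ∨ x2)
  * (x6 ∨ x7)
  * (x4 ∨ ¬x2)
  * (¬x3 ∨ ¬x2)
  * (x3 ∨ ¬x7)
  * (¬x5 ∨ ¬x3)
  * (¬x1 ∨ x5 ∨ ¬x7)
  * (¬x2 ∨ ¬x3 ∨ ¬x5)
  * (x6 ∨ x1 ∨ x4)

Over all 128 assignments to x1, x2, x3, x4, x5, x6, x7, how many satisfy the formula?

7

The models are:
  x1=0 x2=1 x3=0 x4=1 x5=0 x6=1 x7=0
  x1=0 x2=1 x3=0 x4=1 x5=1 x6=1 x7=0
  x1=1 x2=0 x3=0 x4=0 x5=0 x6=1 x7=0
  x1=1 x2=0 x3=0 x4=1 x5=0 x6=1 x7=0
  x1=1 x2=0 x3=1 x4=0 x5=0 x6=1 x7=0
  x1=1 x2=0 x3=1 x4=1 x5=0 x6=1 x7=0
  x1=1 x2=1 x3=0 x4=1 x5=0 x6=1 x7=0
Count: 7.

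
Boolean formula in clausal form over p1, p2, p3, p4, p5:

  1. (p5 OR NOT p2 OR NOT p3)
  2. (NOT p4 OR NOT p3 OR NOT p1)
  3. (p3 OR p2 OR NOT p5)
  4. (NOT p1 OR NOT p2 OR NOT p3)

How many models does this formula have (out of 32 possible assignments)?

Case analysis on p3 and p2:
  p3=1, p2=1: remaining (p1,p4,p5) ∈ {(0,0,1); (0,1,1)} — 2.
  p3=1, p2=0: p5 free; 3 ways for (p1,p4) × 2^1 = 6.
  p3=0, p2=1: p1, p4, p5 free → 2^3 = 8.
  p3=0, p2=0: remaining (p1,p4,p5) ∈ {(0,0,0); (0,1,0); (1,0,0); (1,1,0)} — 4.
Total: 2 + 6 + 8 + 4 = 20.

20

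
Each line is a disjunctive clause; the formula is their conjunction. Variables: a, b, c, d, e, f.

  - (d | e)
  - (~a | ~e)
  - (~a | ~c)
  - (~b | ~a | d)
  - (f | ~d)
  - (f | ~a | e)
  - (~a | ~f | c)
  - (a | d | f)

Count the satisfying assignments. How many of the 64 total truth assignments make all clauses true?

12

Case analysis on a and d:
  a=T, d=T: a clause becomes empty — 0.
  a=T, d=F: a clause becomes empty — 0.
  a=F, d=T: forces f=T; b, c, e free → 2^3 = 8.
  a=F, d=F: remaining (b,c,e,f) ∈ {(F,F,T,T); (F,T,T,T); (T,F,T,T); (T,T,T,T)} — 4.
Total: 0 + 0 + 8 + 4 = 12.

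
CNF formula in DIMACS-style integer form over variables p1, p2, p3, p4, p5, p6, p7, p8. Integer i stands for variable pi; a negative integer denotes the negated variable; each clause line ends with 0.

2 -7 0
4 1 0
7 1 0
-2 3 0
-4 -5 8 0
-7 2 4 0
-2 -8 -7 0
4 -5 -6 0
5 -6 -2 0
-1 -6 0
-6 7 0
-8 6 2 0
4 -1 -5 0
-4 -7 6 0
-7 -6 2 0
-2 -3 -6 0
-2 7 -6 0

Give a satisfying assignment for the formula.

p1=True, p2=True, p3=True, p4=False, p5=False, p6=False, p7=False, p8=False

Check each clause:
  1. (¬p7 ∨ p2) — ¬p7 is true.
  2. (p1 ∨ p4) — p1 is true.
  3. (p1 ∨ p7) — p1 is true.
  4. (p3 ∨ ¬p2) — p3 is true.
  5. (¬p5 ∨ ¬p4 ∨ p8) — ¬p5 is true.
  6. (¬p7 ∨ p2 ∨ p4) — ¬p7 is true.
  7. (¬p2 ∨ ¬p7 ∨ ¬p8) — ¬p8 is true.
  8. (¬p5 ∨ ¬p6 ∨ p4) — ¬p6 is true.
  9. (¬p2 ∨ p5 ∨ ¬p6) — ¬p6 is true.
  10. (¬p6 ∨ ¬p1) — ¬p6 is true.
  11. (¬p6 ∨ p7) — ¬p6 is true.
  12. (p6 ∨ ¬p8 ∨ p2) — ¬p8 is true.
  13. (¬p1 ∨ ¬p5 ∨ p4) — ¬p5 is true.
  14. (¬p7 ∨ p6 ∨ ¬p4) — ¬p7 is true.
  15. (¬p7 ∨ p2 ∨ ¬p6) — ¬p7 is true.
  16. (¬p6 ∨ ¬p2 ∨ ¬p3) — ¬p6 is true.
  17. (¬p6 ∨ p7 ∨ ¬p2) — ¬p6 is true.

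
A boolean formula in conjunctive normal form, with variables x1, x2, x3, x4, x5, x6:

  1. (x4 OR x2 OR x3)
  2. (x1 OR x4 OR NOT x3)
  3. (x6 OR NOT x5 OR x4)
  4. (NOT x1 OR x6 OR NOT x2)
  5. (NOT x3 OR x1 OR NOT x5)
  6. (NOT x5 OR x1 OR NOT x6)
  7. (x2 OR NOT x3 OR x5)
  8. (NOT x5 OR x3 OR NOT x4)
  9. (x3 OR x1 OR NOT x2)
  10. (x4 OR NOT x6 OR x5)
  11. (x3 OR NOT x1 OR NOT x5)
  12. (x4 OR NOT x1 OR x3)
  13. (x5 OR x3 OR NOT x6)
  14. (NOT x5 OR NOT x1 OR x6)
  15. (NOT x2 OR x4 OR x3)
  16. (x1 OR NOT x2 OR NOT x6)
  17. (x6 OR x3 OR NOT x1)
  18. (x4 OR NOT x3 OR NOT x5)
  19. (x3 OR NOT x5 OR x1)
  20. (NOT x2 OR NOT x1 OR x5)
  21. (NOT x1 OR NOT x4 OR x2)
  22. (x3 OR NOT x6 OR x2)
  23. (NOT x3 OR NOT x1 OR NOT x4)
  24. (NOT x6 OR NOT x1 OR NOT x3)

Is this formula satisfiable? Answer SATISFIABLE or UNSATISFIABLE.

SATISFIABLE

Branch on x1: take x1 = False.
Branch on x2: take x2 = True.
  then x3 is forced to True.
  then x4 is forced to True.
  then x5 is forced to False.
  then x6 is forced to False.
Every clause has at least one true literal under this assignment.
So x1 = False, x2 = True, x3 = True, x4 = True, x5 = False, x6 = False is a satisfying assignment.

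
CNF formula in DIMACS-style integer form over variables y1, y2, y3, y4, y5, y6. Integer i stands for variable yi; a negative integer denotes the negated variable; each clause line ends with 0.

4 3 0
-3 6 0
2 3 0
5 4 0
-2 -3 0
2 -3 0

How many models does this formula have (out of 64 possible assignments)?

Split on y3, then y2.
  y3=T, y2=T: a clause becomes empty — 0.
  y3=T, y2=F: a clause becomes empty — 0.
  y3=F, y2=T: forces y4=T; y1, y5, y6 free → 2^3 = 8.
  y3=F, y2=F: a clause becomes empty — 0.
Total: 0 + 0 + 8 + 0 = 8.

8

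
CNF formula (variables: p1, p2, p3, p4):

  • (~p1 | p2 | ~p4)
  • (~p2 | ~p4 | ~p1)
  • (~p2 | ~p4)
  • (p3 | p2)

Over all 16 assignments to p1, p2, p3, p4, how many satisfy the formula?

7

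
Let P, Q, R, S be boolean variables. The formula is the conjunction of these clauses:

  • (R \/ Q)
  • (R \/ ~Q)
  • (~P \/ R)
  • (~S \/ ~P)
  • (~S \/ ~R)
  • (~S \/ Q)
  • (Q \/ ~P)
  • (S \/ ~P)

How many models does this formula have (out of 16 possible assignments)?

2

Satisfying assignments:
  P=F Q=F R=T S=F
  P=F Q=T R=T S=F
Count: 2.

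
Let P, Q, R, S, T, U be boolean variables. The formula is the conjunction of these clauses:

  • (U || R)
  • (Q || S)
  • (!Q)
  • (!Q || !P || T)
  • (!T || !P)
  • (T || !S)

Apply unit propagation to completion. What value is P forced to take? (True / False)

(!Q) is a unit clause: Q = False.
(S || Q) with Q = False leaves only S, so S = True.
(T || !S): since S = True, the clause reduces to (T). T = True.
(!P || !T): since T = True, the clause reduces to (!P). P = False.

False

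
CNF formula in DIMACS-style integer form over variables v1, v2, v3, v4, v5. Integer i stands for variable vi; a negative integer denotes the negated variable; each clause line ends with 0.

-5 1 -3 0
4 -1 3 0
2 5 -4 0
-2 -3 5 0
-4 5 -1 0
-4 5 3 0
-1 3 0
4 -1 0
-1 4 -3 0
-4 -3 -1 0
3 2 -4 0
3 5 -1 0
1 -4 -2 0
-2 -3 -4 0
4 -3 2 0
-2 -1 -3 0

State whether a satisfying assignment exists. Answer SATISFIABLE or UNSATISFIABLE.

SATISFIABLE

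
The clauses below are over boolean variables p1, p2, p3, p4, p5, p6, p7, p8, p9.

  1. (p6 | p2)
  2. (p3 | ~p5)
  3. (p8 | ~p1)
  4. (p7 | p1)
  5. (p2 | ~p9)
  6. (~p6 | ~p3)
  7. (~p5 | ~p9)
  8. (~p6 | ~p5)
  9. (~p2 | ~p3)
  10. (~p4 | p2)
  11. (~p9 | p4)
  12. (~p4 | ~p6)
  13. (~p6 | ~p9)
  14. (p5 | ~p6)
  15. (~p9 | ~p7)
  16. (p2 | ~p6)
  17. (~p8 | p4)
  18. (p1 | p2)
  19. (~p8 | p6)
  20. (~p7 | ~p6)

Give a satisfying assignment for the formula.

p1=F, p2=T, p3=F, p4=T, p5=F, p6=F, p7=T, p8=F, p9=F

p9 occurs only negated in the remaining clauses — set p9 = False.
Set p1 = False and propagate.
  then p7 is forced to True.
  then p2 is forced to True.
  then p3 is forced to False.
  then p5 is forced to False.
  then p6 is forced to False.
  then p8 is forced to False.
p4 is now unconstrained; take p4 = True.
Every clause has at least one true literal under this assignment.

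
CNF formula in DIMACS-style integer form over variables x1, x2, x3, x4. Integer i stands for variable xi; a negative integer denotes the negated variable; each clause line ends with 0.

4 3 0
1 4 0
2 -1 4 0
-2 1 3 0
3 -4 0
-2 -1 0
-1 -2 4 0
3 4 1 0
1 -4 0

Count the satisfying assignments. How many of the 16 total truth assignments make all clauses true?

The models are:
  x1=1 x2=0 x3=1 x4=1
That's 1 in total.

1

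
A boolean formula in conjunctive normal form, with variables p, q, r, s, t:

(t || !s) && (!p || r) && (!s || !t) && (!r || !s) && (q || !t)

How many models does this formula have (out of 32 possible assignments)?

Case analysis on s and t:
  s=T, t=T: a clause becomes empty — 0.
  s=T, t=F: a clause becomes empty — 0.
  s=F, t=T: remaining (p,q,r) ∈ {(F,T,F); (F,T,T); (T,T,T)} — 3.
  s=F, t=F: q free; 3 ways for (p,r) × 2^1 = 6.
Total: 0 + 0 + 3 + 6 = 9.

9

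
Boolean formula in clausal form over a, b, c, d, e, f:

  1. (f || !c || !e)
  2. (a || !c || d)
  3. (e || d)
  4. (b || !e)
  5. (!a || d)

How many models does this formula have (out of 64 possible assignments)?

24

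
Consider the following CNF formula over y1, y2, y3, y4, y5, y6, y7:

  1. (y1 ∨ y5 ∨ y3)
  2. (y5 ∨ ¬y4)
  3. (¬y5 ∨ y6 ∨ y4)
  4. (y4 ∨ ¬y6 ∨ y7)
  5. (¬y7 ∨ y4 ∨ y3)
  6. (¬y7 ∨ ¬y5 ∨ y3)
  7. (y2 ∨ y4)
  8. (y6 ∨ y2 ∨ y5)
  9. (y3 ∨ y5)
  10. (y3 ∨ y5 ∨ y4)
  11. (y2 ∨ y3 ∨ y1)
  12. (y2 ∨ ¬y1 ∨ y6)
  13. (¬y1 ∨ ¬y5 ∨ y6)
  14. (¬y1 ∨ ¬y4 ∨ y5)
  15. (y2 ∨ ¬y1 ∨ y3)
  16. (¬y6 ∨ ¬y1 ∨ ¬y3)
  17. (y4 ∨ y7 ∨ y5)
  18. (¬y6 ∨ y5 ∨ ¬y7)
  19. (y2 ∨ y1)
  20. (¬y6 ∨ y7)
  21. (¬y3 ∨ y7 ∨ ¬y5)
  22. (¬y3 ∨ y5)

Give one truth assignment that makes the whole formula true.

Pure literal: y2 appears only positively; assign y2 = True.
Try y1 = False.
The remaining clauses are satisfied by y3 = True, y4 = True, y5 = True, y6 = False, y7 = True.

y1 = False, y2 = True, y3 = True, y4 = True, y5 = True, y6 = False, y7 = True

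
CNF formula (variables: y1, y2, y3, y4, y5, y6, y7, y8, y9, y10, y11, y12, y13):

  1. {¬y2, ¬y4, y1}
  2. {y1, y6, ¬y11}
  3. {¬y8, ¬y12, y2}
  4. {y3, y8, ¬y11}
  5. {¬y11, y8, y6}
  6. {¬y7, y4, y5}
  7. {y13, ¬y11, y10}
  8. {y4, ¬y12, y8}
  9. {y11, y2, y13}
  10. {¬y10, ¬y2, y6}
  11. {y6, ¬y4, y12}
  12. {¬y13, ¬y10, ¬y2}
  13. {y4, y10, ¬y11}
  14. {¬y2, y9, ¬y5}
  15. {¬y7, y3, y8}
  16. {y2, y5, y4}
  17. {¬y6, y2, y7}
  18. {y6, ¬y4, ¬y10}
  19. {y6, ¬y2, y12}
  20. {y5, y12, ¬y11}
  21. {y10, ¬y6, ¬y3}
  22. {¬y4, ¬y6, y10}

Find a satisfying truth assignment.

y1=True, y2=True, y3=True, y4=True, y5=False, y6=False, y7=False, y8=True, y9=False, y10=False, y11=True, y12=True, y13=True

Check each clause:
  1. {¬y4, ¬y2, y1} — y1 is true.
  2. {y1, ¬y11, y6} — y1 is true.
  3. {y2, ¬y8, ¬y12} — y2 is true.
  4. {y8, y3, ¬y11} — y8 is true.
  5. {y6, y8, ¬y11} — y8 is true.
  6. {y4, ¬y7, y5} — ¬y7 is true.
  7. {y10, y13, ¬y11} — y13 is true.
  8. {¬y12, y4, y8} — y8 is true.
  9. {y11, y13, y2} — y2 is true.
  10. {¬y2, y6, ¬y10} — ¬y10 is true.
  11. {y12, y6, ¬y4} — y12 is true.
  12. {¬y13, ¬y2, ¬y10} — ¬y10 is true.
  13. {y10, y4, ¬y11} — y4 is true.
  14. {¬y5, ¬y2, y9} — ¬y5 is true.
  15. {y3, ¬y7, y8} — y8 is true.
  16. {y4, y5, y2} — y2 is true.
  17. {y7, y2, ¬y6} — y2 is true.
  18. {y6, ¬y10, ¬y4} — ¬y10 is true.
  19. {¬y2, y12, y6} — y12 is true.
  20. {y5, y12, ¬y11} — y12 is true.
  21. {¬y3, ¬y6, y10} — ¬y6 is true.
  22. {y10, ¬y6, ¬y4} — ¬y6 is true.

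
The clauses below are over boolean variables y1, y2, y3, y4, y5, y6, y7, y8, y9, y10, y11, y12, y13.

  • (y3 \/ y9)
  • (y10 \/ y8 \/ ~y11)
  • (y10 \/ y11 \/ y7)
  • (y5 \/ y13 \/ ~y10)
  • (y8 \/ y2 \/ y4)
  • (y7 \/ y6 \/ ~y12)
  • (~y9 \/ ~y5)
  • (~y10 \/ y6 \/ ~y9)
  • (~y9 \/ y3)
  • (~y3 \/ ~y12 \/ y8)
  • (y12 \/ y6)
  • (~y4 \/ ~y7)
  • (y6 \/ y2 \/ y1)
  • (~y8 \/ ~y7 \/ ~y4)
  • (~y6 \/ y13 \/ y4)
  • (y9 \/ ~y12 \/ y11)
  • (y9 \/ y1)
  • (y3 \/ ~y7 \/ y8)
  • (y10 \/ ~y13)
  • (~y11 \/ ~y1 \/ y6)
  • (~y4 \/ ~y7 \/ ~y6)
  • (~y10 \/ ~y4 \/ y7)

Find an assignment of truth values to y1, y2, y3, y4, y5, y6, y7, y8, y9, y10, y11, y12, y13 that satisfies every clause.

y1=False  y2=True  y3=True  y4=False  y5=False  y6=True  y7=False  y8=True  y9=True  y10=True  y11=True  y12=False  y13=True

Pure literal: y2 appears only positively; assign y2 = True.
Set y1 = False and propagate.
  then y9 is forced to True.
  then y5 is forced to False.
  then y3 is forced to True.
Try y4 = False.
For the remaining variables, y6 = True, y7 = False, y8 = True, y10 = True, y11 = True, y12 = False, y13 = True works.
Every clause has at least one true literal under this assignment.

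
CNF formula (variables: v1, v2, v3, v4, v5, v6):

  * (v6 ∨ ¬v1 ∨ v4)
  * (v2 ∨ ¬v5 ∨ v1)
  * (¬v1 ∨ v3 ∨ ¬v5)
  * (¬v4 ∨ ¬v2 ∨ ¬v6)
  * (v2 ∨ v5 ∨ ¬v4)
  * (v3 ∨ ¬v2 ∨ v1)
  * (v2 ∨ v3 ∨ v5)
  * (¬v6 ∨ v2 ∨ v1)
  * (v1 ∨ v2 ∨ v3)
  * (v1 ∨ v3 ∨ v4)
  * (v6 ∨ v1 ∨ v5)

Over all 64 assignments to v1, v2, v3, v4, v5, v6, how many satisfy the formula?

14

Case analysis on v1 and v2:
  v1=1, v2=1: 6 of the 16 assignments to (v3,v4,v5,v6) work.
  v1=1, v2=0: remaining (v3,v4,v5,v6) ∈ {(1,0,0,1); (1,0,1,1); (1,1,1,0); (1,1,1,1)} — 4.
  v1=0, v2=1: remaining (v3,v4,v5,v6) ∈ {(1,0,0,1); (1,0,1,0); (1,0,1,1); (1,1,1,0)} — 4.
  v1=0, v2=0: a clause becomes empty — 0.
Total: 6 + 4 + 4 + 0 = 14.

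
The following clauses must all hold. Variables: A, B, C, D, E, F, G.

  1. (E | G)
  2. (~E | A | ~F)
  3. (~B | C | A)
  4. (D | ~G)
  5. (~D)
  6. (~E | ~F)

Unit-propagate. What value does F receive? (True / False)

False

Unit clause (~D) sets D = False.
(~G | D): since D = False, the clause reduces to (~G). G = False.
(G | E): since G = False, the clause reduces to (E). E = True.
In (~F | ~E), ~E is now false; ~F must hold, so F = False.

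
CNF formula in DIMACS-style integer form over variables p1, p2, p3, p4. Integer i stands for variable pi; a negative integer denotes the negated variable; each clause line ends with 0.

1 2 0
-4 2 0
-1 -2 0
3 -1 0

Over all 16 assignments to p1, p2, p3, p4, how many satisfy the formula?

5

The models are:
  p1=F p2=T p3=F p4=F
  p1=F p2=T p3=F p4=T
  p1=F p2=T p3=T p4=F
  p1=F p2=T p3=T p4=T
  p1=T p2=F p3=T p4=F
Count: 5.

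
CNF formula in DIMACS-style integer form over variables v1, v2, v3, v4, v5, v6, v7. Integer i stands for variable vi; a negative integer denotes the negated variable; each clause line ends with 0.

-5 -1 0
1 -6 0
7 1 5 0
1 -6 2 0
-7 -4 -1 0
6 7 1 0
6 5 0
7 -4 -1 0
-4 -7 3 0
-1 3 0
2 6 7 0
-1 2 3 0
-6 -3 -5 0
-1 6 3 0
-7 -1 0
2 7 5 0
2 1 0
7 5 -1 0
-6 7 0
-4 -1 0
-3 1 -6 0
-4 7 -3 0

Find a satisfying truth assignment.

v1=F, v2=T, v3=T, v4=T, v5=T, v6=F, v7=T

Check each clause:
  1. {¬v5, ¬v1} — ¬v1 is true.
  2. {v1, ¬v6} — ¬v6 is true.
  3. {v1, v5, v7} — v5 is true.
  4. {v2, ¬v6, v1} — ¬v6 is true.
  5. {¬v4, ¬v7, ¬v1} — ¬v1 is true.
  6. {v6, v7, v1} — v7 is true.
  7. {v5, v6} — v5 is true.
  8. {¬v4, ¬v1, v7} — ¬v1 is true.
  9. {¬v4, v3, ¬v7} — v3 is true.
  10. {v3, ¬v1} — v3 is true.
  11. {v7, v6, v2} — v2 is true.
  12. {v2, ¬v1, v3} — v2 is true.
  13. {¬v6, ¬v5, ¬v3} — ¬v6 is true.
  14. {v3, ¬v1, v6} — v3 is true.
  15. {¬v1, ¬v7} — ¬v1 is true.
  16. {v5, v2, v7} — v2 is true.
  17. {v2, v1} — v2 is true.
  18. {v7, ¬v1, v5} — v5 is true.
  19. {v7, ¬v6} — ¬v6 is true.
  20. {¬v1, ¬v4} — ¬v1 is true.
  21. {v1, ¬v3, ¬v6} — ¬v6 is true.
  22. {¬v4, ¬v3, v7} — v7 is true.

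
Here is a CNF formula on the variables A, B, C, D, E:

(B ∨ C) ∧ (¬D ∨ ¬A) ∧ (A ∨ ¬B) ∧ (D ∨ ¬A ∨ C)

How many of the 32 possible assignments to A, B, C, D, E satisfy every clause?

Satisfying assignments:
  A=F B=F C=T D=F E=F
  A=F B=F C=T D=F E=T
  A=F B=F C=T D=T E=F
  A=F B=F C=T D=T E=T
  A=T B=F C=T D=F E=F
  A=T B=F C=T D=F E=T
  A=T B=T C=T D=F E=F
  A=T B=T C=T D=F E=T
Count: 8.

8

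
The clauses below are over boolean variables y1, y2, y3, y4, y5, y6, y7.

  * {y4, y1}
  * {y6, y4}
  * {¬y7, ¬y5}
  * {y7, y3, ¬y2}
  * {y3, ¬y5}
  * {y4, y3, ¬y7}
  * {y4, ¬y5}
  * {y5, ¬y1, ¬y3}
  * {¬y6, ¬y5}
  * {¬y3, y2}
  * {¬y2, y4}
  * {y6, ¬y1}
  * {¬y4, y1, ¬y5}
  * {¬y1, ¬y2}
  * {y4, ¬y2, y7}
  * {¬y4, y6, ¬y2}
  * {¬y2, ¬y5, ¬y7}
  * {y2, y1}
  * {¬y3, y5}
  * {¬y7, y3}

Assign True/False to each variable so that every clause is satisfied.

Branch on y1: take y1 = True.
  then y6 is forced to True.
  then y5 is forced to False.
  then y3 is forced to False.
  then y2 is forced to False.
  then y7 is forced to False.
y4 is now unconstrained; take y4 = True.

y1=1, y2=0, y3=0, y4=1, y5=0, y6=1, y7=0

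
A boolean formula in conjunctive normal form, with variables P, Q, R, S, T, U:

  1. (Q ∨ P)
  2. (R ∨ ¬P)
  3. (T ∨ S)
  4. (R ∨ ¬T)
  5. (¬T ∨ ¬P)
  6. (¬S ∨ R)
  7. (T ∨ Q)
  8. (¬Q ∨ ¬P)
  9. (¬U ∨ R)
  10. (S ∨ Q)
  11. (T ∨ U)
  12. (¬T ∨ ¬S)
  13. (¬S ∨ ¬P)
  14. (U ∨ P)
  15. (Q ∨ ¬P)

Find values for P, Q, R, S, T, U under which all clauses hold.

R occurs only positively in the remaining clauses — set R = True.
Try P = False.
  then Q is forced to True.
  then U is forced to True.
Set S = False and propagate.
  then T is forced to True.
Every clause has at least one true literal under this assignment.

P=F, Q=T, R=T, S=F, T=T, U=T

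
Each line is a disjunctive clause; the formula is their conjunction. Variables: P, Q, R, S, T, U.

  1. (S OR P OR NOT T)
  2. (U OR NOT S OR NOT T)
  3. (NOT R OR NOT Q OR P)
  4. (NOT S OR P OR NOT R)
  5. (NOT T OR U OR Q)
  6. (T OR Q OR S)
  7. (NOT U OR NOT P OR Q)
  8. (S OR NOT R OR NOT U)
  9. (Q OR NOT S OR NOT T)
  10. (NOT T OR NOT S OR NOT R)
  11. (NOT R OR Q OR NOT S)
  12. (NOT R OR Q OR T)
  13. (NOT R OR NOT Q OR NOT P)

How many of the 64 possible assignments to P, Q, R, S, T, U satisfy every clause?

15

Case analysis on Q and S:
  Q=1, S=1: P free; 3 ways for (R,T,U) × 2^1 = 6.
  Q=1, S=0: U free; 3 ways for (P,R,T) × 2^1 = 6.
  Q=0, S=1: remaining (P,R,T,U) ∈ {(0,0,0,0); (0,0,0,1); (1,0,0,0)} — 3.
  Q=0, S=0: a clause becomes empty — 0.
Total: 6 + 6 + 3 + 0 = 15.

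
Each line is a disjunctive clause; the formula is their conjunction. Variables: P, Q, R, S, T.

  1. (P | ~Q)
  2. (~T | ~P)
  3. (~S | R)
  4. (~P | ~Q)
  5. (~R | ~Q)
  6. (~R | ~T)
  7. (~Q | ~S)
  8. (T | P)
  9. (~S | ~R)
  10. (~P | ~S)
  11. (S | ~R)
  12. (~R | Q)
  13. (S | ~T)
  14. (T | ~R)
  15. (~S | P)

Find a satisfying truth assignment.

Try P = True.
  then T is forced to False.
  then Q is forced to False.
  then S is forced to False.
  then R is forced to False.
Every clause has at least one true literal under this assignment.
Check each clause:
  1. (~Q | P) — P is true.
  2. (~P | ~T) — ~T is true.
  3. (~S | R) — ~S is true.
  4. (~Q | ~P) — ~Q is true.
  5. (~R | ~Q) — ~R is true.
  6. (~T | ~R) — ~T is true.
  7. (~Q | ~S) — ~S is true.
  8. (P | T) — P is true.
  9. (~R | ~S) — ~S is true.
  10. (~P | ~S) — ~S is true.
  11. (~R | S) — ~R is true.
  12. (Q | ~R) — ~R is true.
  13. (~T | S) — ~T is true.
  14. (~R | T) — ~R is true.
  15. (P | ~S) — P is true.

P=1  Q=0  R=0  S=0  T=0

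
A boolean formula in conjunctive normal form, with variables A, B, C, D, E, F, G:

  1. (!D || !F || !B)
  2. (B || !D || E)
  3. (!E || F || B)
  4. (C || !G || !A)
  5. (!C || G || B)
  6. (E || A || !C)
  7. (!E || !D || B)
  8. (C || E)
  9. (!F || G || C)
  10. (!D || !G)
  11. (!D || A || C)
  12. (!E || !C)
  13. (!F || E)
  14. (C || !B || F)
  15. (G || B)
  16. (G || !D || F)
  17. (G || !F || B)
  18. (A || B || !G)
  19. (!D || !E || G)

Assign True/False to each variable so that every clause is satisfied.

A=T, B=T, C=T, D=F, E=F, F=F, G=T

Check each clause:
  1. (!F || !D || !B) — !F is true.
  2. (E || !D || B) — B is true.
  3. (!E || F || B) — B is true.
  4. (!A || C || !G) — C is true.
  5. (G || !C || B) — B is true.
  6. (E || !C || A) — A is true.
  7. (!E || B || !D) — B is true.
  8. (C || E) — C is true.
  9. (C || G || !F) — !F is true.
  10. (!D || !G) — !D is true.
  11. (!D || C || A) — A is true.
  12. (!E || !C) — !E is true.
  13. (!F || E) — !F is true.
  14. (F || C || !B) — C is true.
  15. (B || G) — B is true.
  16. (!D || G || F) — !D is true.
  17. (!F || G || B) — !F is true.
  18. (!G || A || B) — B is true.
  19. (!E || !D || G) — !E is true.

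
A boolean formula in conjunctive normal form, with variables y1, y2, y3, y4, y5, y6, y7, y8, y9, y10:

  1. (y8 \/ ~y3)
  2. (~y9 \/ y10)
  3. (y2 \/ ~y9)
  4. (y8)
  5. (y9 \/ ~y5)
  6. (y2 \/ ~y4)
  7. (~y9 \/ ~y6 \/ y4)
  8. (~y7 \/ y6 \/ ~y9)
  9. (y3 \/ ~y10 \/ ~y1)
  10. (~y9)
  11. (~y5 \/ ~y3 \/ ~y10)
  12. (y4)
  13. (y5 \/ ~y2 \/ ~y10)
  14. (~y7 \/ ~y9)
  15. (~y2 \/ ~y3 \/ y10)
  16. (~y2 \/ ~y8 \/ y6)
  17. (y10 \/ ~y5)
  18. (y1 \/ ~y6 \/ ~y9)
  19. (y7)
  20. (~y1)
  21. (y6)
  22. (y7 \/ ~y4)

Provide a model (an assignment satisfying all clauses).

y1=F, y2=T, y3=F, y4=T, y5=F, y6=T, y7=T, y8=T, y9=F, y10=F

The clause (y8) is unit: y8 must be True.
Unit propagation: (~y9) forces y9 = False.
The clause (~y5) is unit: y5 must be False.
Unit propagation: (y4) forces y4 = True.
(y2) is a unit clause, so y2 = True.
(~y10) is a unit clause, so y10 = False.
(~y3) is a unit clause, so y3 = False.
The clause (y6) is unit: y6 must be True.
Unit propagation: (y7) forces y7 = True.
Unit propagation: (~y1) forces y1 = False.
Every clause has at least one true literal under this assignment.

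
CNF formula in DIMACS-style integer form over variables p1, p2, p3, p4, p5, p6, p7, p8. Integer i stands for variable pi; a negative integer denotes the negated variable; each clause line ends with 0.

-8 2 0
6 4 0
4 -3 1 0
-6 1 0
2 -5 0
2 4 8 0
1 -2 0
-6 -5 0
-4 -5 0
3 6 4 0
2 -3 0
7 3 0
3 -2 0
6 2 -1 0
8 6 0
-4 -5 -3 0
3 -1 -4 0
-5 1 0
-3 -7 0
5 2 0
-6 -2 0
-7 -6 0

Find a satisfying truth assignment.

p1 = 1, p2 = 1, p3 = 1, p4 = 1, p5 = 0, p6 = 0, p7 = 0, p8 = 1

Check each clause:
  1. (!p8 || p2) — p2 is true.
  2. (p6 || p4) — p4 is true.
  3. (p4 || p1 || !p3) — p1 is true.
  4. (!p6 || p1) — p1 is true.
  5. (!p5 || p2) — p2 is true.
  6. (p8 || p4 || p2) — p8 is true.
  7. (!p2 || p1) — p1 is true.
  8. (!p6 || !p5) — !p6 is true.
  9. (!p5 || !p4) — !p5 is true.
  10. (p3 || p4 || p6) — p3 is true.
  11. (p2 || !p3) — p2 is true.
  12. (p3 || p7) — p3 is true.
  13. (p3 || !p2) — p3 is true.
  14. (p2 || !p1 || p6) — p2 is true.
  15. (p6 || p8) — p8 is true.
  16. (!p5 || !p3 || !p4) — !p5 is true.
  17. (!p1 || p3 || !p4) — p3 is true.
  18. (!p5 || p1) — p1 is true.
  19. (!p7 || !p3) — !p7 is true.
  20. (p2 || p5) — p2 is true.
  21. (!p2 || !p6) — !p6 is true.
  22. (!p7 || !p6) — !p7 is true.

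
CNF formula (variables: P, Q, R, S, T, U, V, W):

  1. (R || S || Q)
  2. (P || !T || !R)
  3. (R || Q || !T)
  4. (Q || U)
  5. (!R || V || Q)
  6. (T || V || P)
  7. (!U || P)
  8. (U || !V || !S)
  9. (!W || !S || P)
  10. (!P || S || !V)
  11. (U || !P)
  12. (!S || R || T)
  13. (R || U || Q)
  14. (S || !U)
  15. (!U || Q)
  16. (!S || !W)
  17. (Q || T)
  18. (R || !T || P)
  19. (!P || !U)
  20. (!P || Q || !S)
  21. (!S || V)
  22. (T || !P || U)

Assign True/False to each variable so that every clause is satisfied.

P = F, Q = T, R = F, S = F, T = F, U = F, V = T, W = T

Q occurs only positively in the remaining clauses — set Q = True.
Set P = False and propagate.
  then U is forced to False.
Set R = False and propagate.
  then T is forced to False.
  then V is forced to True.
  then S is forced to False.
W is now unconstrained; take W = True.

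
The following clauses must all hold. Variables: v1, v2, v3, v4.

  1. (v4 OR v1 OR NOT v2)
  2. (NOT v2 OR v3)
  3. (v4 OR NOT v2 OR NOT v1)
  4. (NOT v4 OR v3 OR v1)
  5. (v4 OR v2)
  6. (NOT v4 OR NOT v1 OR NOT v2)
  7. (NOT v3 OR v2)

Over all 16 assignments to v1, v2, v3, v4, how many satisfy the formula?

Satisfying assignments:
  v1=0 v2=1 v3=1 v4=1
  v1=1 v2=0 v3=0 v4=1
That's 2 in total.

2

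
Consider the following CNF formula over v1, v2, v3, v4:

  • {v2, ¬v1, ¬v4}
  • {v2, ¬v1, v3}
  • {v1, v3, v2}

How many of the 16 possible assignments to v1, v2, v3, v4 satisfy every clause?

Split on v1, then v2.
  v1=T, v2=T: remaining (v3,v4) ∈ {(F,F); (F,T); (T,F); (T,T)} — 4.
  v1=T, v2=F: remaining (v3,v4) ∈ {(T,F)} — 1.
  v1=F, v2=T: remaining (v3,v4) ∈ {(F,F); (F,T); (T,F); (T,T)} — 4.
  v1=F, v2=F: remaining (v3,v4) ∈ {(T,F); (T,T)} — 2.
Total: 4 + 1 + 4 + 2 = 11.

11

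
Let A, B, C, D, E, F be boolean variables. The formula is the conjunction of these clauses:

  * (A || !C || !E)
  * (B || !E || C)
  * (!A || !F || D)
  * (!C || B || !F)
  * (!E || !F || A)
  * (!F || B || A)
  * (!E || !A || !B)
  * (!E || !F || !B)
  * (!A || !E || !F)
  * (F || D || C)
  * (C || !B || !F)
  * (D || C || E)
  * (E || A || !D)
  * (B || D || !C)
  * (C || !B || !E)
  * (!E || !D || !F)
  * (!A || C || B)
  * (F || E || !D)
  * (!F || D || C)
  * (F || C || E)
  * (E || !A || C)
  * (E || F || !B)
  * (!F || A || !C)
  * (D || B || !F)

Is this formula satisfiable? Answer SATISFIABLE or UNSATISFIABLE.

SATISFIABLE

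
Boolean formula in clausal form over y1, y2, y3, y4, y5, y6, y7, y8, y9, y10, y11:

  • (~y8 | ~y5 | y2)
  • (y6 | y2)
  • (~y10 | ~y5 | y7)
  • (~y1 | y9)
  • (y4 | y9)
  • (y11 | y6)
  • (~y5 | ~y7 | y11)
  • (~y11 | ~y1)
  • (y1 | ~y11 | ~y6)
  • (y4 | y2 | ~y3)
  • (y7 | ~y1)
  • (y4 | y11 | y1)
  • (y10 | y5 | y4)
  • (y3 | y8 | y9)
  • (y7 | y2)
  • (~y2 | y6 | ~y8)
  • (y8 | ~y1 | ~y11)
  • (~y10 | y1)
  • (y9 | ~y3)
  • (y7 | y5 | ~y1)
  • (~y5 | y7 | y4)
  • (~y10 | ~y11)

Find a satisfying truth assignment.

Pure literal: y9 appears only positively; assign y9 = True.
Try y1 = False.
  then y10 is forced to False.
Branch on y2: take y2 = True.
For the remaining variables, y3 = False, y4 = False, y5 = True, y6 = False, y7 = True, y8 = False, y11 = True works.

y1=F, y2=T, y3=F, y4=F, y5=T, y6=F, y7=T, y8=F, y9=T, y10=F, y11=T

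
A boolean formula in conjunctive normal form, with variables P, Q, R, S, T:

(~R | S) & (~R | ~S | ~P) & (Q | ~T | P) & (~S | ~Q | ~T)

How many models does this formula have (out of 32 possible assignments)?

Split on S, then P.
  S=T, P=T: remaining (Q,R,T) ∈ {(F,F,F); (F,F,T); (T,F,F)} — 3.
  S=T, P=F: remaining (Q,R,T) ∈ {(F,F,F); (F,T,F); (T,F,F); (T,T,F)} — 4.
  S=F, P=T: remaining (Q,R,T) ∈ {(F,F,F); (F,F,T); (T,F,F); (T,F,T)} — 4.
  S=F, P=F: remaining (Q,R,T) ∈ {(F,F,F); (T,F,F); (T,F,T)} — 3.
Total: 3 + 4 + 4 + 3 = 14.

14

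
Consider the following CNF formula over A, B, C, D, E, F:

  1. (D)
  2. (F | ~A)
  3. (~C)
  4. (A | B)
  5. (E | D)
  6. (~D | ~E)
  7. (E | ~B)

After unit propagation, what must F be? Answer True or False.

(D) is a unit clause: D = True.
(~C) stands alone — C = False.
From (~E | ~D) and D = True: E = False.
(E | ~B) with E = False leaves only ~B, so B = False.
In (A | B), B is now false; A must hold, so A = True.
In (~A | F), ~A is now false; F must hold, so F = True.

True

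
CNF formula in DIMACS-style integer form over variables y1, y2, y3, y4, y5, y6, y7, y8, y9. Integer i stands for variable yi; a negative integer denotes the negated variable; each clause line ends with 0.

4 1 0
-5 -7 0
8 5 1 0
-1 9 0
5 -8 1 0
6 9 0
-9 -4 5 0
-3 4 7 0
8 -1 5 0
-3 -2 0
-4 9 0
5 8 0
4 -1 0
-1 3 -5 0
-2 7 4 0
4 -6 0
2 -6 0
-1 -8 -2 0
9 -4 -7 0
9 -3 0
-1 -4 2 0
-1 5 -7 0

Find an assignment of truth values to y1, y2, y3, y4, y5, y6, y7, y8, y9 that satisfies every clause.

y1 = F  y2 = F  y3 = T  y4 = T  y5 = T  y6 = F  y7 = F  y8 = T  y9 = T

Try y1 = False.
  then y4 is forced to True.
  then y9 is forced to True.
  then y5 is forced to True.
  then y7 is forced to False.
Set y2 = False and propagate.
  then y6 is forced to False.
y3, y8 are now unconstrained; take y3 = True, y8 = True.
Every clause has at least one true literal under this assignment.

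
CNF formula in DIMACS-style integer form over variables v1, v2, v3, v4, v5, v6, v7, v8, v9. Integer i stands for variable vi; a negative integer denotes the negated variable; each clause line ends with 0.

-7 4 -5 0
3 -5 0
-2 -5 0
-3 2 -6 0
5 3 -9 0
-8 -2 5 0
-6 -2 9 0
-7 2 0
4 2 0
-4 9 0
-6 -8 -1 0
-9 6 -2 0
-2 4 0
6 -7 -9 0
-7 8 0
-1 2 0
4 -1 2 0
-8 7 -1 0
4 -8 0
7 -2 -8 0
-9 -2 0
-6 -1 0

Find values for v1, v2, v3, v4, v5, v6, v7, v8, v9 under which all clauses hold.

Pure literal: v1 appears only negated; assign v1 = False.
Branch on v2: take v2 = False.
  then v7 is forced to False.
  then v4 is forced to True.
  then v9 is forced to True.
Branch on v3: take v3 = True.
  then v6 is forced to False.
v5, v8 are now unconstrained; take v5 = False, v8 = True.

v1=False, v2=False, v3=True, v4=True, v5=False, v6=False, v7=False, v8=True, v9=True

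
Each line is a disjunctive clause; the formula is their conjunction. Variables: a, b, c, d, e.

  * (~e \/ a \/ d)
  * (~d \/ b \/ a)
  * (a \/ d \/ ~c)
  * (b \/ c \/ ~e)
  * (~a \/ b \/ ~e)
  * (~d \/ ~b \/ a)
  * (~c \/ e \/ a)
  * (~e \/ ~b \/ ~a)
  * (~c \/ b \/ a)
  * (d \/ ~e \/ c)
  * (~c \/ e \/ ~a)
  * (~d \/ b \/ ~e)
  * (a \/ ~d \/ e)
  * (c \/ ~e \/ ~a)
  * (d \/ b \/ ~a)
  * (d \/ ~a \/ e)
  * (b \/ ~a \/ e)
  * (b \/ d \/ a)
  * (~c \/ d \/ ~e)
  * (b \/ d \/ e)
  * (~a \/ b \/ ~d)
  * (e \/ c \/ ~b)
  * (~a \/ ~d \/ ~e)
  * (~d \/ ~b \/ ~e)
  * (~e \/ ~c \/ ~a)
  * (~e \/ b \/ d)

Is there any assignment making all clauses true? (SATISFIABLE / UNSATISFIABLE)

e = True:
  a = True:
    propagation gives b=True; an empty clause results — contradiction.
  a = False:
    propagation gives d=True, b=True; an empty clause results — contradiction.
e = False:
  a = True:
    propagation gives c=False, d=True, b=True; an empty clause results — contradiction.
  a = False:
    propagation gives c=False, d=False, b=True; an empty clause results — contradiction.
Every branch closes, so no satisfying assignment exists.

UNSATISFIABLE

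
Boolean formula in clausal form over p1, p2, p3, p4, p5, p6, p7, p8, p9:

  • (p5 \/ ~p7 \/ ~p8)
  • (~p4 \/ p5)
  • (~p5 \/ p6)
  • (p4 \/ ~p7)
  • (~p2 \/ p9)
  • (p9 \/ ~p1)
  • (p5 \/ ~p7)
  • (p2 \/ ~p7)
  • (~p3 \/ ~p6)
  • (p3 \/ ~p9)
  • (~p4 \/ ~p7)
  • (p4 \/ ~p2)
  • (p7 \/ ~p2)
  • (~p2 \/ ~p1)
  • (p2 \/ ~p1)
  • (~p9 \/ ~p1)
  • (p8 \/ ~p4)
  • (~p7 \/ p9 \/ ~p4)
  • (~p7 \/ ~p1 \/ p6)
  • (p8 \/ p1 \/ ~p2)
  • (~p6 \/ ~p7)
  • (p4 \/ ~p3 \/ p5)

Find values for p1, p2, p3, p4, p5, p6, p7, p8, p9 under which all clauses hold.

Branch on p1: take p1 = False.
Set p2 = False and propagate.
  then p7 is forced to False.
Try p3 = False.
  then p9 is forced to False.
For the remaining variables, p4 = False, p5 = True, p6 = True, p8 = False works.
Check each clause:
  1. (p5 \/ ~p7 \/ ~p8) — ~p8 is true.
  2. (p5 \/ ~p4) — ~p4 is true.
  3. (p6 \/ ~p5) — p6 is true.
  4. (p4 \/ ~p7) — ~p7 is true.
  5. (p9 \/ ~p2) — ~p2 is true.
  6. (p9 \/ ~p1) — ~p1 is true.
  7. (p5 \/ ~p7) — ~p7 is true.
  8. (~p7 \/ p2) — ~p7 is true.
  9. (~p6 \/ ~p3) — ~p3 is true.
  10. (~p9 \/ p3) — ~p9 is true.
  11. (~p7 \/ ~p4) — ~p7 is true.
  12. (~p2 \/ p4) — ~p2 is true.
  13. (p7 \/ ~p2) — ~p2 is true.
  14. (~p2 \/ ~p1) — ~p1 is true.
  15. (~p1 \/ p2) — ~p1 is true.
  16. (~p9 \/ ~p1) — ~p1 is true.
  17. (~p4 \/ p8) — ~p4 is true.
  18. (p9 \/ ~p4 \/ ~p7) — ~p4 is true.
  19. (~p1 \/ p6 \/ ~p7) — ~p7 is true.
  20. (p1 \/ ~p2 \/ p8) — ~p2 is true.
  21. (~p6 \/ ~p7) — ~p7 is true.
  22. (p5 \/ ~p3 \/ p4) — ~p3 is true.

p1 = False, p2 = False, p3 = False, p4 = False, p5 = True, p6 = True, p7 = False, p8 = False, p9 = False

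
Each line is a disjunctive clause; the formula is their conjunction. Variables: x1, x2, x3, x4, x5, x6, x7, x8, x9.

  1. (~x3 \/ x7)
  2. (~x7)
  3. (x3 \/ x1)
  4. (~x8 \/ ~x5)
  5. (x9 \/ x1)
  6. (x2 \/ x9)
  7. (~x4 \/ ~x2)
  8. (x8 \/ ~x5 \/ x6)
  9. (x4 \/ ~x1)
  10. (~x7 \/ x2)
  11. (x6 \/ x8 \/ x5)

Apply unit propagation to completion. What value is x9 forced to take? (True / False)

(~x7) stands alone — x7 = False.
(x7 \/ ~x3) with x7 = False leaves only ~x3, so x3 = False.
From (x3 \/ x1) and x3 = False: x1 = True.
From (x4 \/ ~x1) and x1 = True: x4 = True.
From (~x2 \/ ~x4) and x4 = True: x2 = False.
From (x2 \/ x9) and x2 = False: x9 = True.

True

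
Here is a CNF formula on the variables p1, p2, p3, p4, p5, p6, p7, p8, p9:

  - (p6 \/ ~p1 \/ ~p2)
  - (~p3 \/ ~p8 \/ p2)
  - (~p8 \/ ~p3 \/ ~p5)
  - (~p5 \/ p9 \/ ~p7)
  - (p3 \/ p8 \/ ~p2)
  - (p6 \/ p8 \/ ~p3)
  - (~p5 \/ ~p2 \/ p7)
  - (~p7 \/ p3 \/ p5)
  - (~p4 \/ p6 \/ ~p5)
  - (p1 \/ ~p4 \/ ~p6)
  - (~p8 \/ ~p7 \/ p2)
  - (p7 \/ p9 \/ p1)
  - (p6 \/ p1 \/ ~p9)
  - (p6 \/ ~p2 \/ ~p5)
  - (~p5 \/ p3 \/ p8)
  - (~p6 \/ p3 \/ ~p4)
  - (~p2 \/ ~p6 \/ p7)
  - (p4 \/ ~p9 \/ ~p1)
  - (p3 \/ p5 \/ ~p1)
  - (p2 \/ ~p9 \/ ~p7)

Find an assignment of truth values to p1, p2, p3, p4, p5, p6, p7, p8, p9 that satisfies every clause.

Set p1 = True and propagate.
Branch on p2: take p2 = True.
  then p6 is forced to True.
  then p7 is forced to True.
The remaining clauses are satisfied by p3 = True, p4 = True, p5 = False, p8 = False, p9 = False.
Every clause has at least one true literal under this assignment.
Check each clause:
  1. (p6 \/ ~p1 \/ ~p2) — p6 is true.
  2. (p2 \/ ~p8 \/ ~p3) — ~p8 is true.
  3. (~p3 \/ ~p8 \/ ~p5) — ~p8 is true.
  4. (p9 \/ ~p5 \/ ~p7) — ~p5 is true.
  5. (~p2 \/ p8 \/ p3) — p3 is true.
  6. (p6 \/ p8 \/ ~p3) — p6 is true.
  7. (~p2 \/ ~p5 \/ p7) — ~p5 is true.
  8. (~p7 \/ p3 \/ p5) — p3 is true.
  9. (~p5 \/ p6 \/ ~p4) — ~p5 is true.
  10. (~p6 \/ p1 \/ ~p4) — p1 is true.
  11. (p2 \/ ~p8 \/ ~p7) — ~p8 is true.
  12. (p9 \/ p1 \/ p7) — p1 is true.
  13. (~p9 \/ p1 \/ p6) — p1 is true.
  14. (p6 \/ ~p2 \/ ~p5) — ~p5 is true.
  15. (p8 \/ ~p5 \/ p3) — p3 is true.
  16. (~p6 \/ p3 \/ ~p4) — p3 is true.
  17. (~p2 \/ ~p6 \/ p7) — p7 is true.
  18. (p4 \/ ~p1 \/ ~p9) — p4 is true.
  19. (p5 \/ p3 \/ ~p1) — p3 is true.
  20. (~p7 \/ p2 \/ ~p9) — p2 is true.

p1=T, p2=T, p3=T, p4=T, p5=F, p6=T, p7=T, p8=F, p9=F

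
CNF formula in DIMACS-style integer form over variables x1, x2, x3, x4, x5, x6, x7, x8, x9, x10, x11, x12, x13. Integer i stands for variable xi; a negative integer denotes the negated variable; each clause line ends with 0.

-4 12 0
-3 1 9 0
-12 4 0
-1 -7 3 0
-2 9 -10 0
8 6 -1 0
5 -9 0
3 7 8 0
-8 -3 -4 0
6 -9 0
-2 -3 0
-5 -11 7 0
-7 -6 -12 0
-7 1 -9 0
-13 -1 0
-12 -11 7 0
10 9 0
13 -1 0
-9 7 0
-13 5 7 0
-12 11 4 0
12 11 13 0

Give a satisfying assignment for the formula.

x1=False, x2=False, x3=False, x4=False, x5=False, x6=False, x7=True, x8=False, x9=False, x10=True, x11=False, x12=False, x13=True

x2 occurs only negated in the remaining clauses — set x2 = False.
Branch on x1: take x1 = False.
Try x3 = False.
Set x4 = False and propagate.
  then x12 is forced to False.
The remaining clauses are satisfied by x5 = False, x6 = False, x7 = True, x8 = False, x9 = False, x10 = True, x11 = False, x13 = True.
Every clause has at least one true literal under this assignment.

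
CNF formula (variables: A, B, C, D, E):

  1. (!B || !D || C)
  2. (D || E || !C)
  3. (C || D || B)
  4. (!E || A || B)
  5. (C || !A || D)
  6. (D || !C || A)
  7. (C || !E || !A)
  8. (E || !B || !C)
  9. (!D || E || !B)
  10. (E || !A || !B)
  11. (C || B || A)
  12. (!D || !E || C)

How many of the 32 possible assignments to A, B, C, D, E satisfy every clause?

Split on C, then B.
  C=1, B=1: remaining (A,D,E) ∈ {(0,1,1); (1,0,1); (1,1,1)} — 3.
  C=1, B=0: remaining (A,D,E) ∈ {(0,1,0); (1,0,1); (1,1,0); (1,1,1)} — 4.
  C=0, B=1: remaining (A,D,E) ∈ {(0,0,0); (0,0,1)} — 2.
  C=0, B=0: remaining (A,D,E) ∈ {(1,1,0)} — 1.
Total: 3 + 4 + 2 + 1 = 10.

10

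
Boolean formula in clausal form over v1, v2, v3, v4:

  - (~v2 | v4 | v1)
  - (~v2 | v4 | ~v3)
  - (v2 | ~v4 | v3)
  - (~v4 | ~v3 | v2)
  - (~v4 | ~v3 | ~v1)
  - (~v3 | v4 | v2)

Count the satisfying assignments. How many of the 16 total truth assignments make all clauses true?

6

Satisfying assignments:
  v1=F v2=F v3=F v4=F
  v1=F v2=T v3=F v4=T
  v1=F v2=T v3=T v4=T
  v1=T v2=F v3=F v4=F
  v1=T v2=T v3=F v4=F
  v1=T v2=T v3=F v4=T
That's 6 in total.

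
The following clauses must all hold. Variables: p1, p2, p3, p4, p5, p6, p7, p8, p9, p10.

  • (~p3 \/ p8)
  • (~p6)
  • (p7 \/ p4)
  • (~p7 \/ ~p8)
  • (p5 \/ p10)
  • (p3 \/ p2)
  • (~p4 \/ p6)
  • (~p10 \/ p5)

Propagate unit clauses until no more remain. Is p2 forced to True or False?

True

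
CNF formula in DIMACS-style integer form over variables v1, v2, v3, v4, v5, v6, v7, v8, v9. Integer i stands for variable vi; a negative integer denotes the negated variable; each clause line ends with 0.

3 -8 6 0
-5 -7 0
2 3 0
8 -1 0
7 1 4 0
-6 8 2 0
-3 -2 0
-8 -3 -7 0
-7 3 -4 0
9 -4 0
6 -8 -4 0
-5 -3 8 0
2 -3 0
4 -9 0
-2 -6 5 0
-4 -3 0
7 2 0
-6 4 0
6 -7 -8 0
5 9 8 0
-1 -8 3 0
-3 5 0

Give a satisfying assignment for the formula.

v1 = F, v2 = T, v3 = F, v4 = T, v5 = F, v6 = F, v7 = F, v8 = F, v9 = T

Check each clause:
  1. (v6 | v3 | ~v8) — ~v8 is true.
  2. (~v5 | ~v7) — ~v7 is true.
  3. (v2 | v3) — v2 is true.
  4. (v8 | ~v1) — ~v1 is true.
  5. (v7 | v4 | v1) — v4 is true.
  6. (~v6 | v8 | v2) — v2 is true.
  7. (~v3 | ~v2) — ~v3 is true.
  8. (~v7 | ~v8 | ~v3) — ~v8 is true.
  9. (v3 | ~v7 | ~v4) — ~v7 is true.
  10. (~v4 | v9) — v9 is true.
  11. (~v8 | ~v4 | v6) — ~v8 is true.
  12. (~v5 | v8 | ~v3) — ~v5 is true.
  13. (v2 | ~v3) — v2 is true.
  14. (~v9 | v4) — v4 is true.
  15. (~v6 | ~v2 | v5) — ~v6 is true.
  16. (~v4 | ~v3) — ~v3 is true.
  17. (v2 | v7) — v2 is true.
  18. (v4 | ~v6) — ~v6 is true.
  19. (~v8 | v6 | ~v7) — ~v8 is true.
  20. (v8 | v5 | v9) — v9 is true.
  21. (v3 | ~v1 | ~v8) — ~v8 is true.
  22. (~v3 | v5) — ~v3 is true.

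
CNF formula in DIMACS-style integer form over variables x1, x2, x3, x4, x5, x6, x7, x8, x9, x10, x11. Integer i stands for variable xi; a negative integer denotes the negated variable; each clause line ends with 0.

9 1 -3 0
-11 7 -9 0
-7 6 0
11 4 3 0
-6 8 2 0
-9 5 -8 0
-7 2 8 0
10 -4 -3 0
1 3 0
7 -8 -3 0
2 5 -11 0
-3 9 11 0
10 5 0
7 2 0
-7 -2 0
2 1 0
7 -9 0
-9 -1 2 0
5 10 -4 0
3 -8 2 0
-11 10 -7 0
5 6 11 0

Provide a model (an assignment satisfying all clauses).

x1=True, x2=False, x3=True, x4=True, x5=True, x6=True, x7=True, x8=True, x9=False, x10=True, x11=True

Check each clause:
  1. (x1 OR x9 OR NOT x3) — x1 is true.
  2. (x7 OR NOT x9 OR NOT x11) — x7 is true.
  3. (x6 OR NOT x7) — x6 is true.
  4. (x4 OR x11 OR x3) — x11 is true.
  5. (NOT x6 OR x8 OR x2) — x8 is true.
  6. (x5 OR NOT x8 OR NOT x9) — x5 is true.
  7. (NOT x7 OR x8 OR x2) — x8 is true.
  8. (NOT x4 OR NOT x3 OR x10) — x10 is true.
  9. (x3 OR x1) — x1 is true.
  10. (x7 OR NOT x3 OR NOT x8) — x7 is true.
  11. (x2 OR x5 OR NOT x11) — x5 is true.
  12. (x9 OR NOT x3 OR x11) — x11 is true.
  13. (x5 OR x10) — x10 is true.
  14. (x2 OR x7) — x7 is true.
  15. (NOT x2 OR NOT x7) — NOT x2 is true.
  16. (x1 OR x2) — x1 is true.
  17. (x7 OR NOT x9) — NOT x9 is true.
  18. (NOT x9 OR NOT x1 OR x2) — NOT x9 is true.
  19. (x10 OR NOT x4 OR x5) — x10 is true.
  20. (x3 OR x2 OR NOT x8) — x3 is true.
  21. (x10 OR NOT x11 OR NOT x7) — x10 is true.
  22. (x11 OR x6 OR x5) — x11 is true.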